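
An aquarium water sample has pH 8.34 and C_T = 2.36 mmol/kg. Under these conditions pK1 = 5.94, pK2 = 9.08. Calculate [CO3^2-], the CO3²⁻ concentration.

α₂ = 1 / (1 + [H⁺]/K2 + [H⁺]²/(K1K2)) = 1 / (1 + 10^+0.74 + 10^-1.66)
   = 1 / (1 + 5.4954 + 0.021878) = 1/6.5173 = 0.1534
[CO3²⁻] = α₂ × DIC = 0.1534 × 2.36 = 0.362 mmol/kg

[CO3²⁻] = 0.362 mmol/kg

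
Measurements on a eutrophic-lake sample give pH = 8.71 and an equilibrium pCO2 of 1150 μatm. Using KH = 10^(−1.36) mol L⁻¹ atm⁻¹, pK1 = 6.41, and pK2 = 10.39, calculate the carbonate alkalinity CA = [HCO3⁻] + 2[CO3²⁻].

CA = 10.4 mmol/L

[CO2*] = KH · pCO2 = 10^(−1.36) × 1150×10^-6 = 5.020×10^-5 mol/L
α₀ = 1/(1 + K1/[H⁺] + K1K2/[H⁺]²) = 1/(1 + 10^+2.30 + 10^+0.62) = 0.004885
DIC = [CO2*]/α₀ = 5.020×10^-5 / 0.004885 = 10.28 mmol/L
CA = (α₁ + 2α₂)·DIC = (0.9747 + 2×0.02037) × 10.28 = 10.4 mmol/L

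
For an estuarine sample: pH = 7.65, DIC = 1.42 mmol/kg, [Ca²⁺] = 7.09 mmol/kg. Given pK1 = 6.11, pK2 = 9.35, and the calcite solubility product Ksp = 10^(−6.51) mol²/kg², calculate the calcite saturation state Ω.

α₂ = 1 / (1 + [H⁺]/K2 + [H⁺]²/(K1K2)) = 1 / (1 + 10^+1.70 + 10^+0.16)
   = 1 / (1 + 50.119 + 1.4454) = 1/52.564 = 0.01902
[CO3²⁻] = α₂ × DIC = 0.01902 × 1.42 = 0.02701 mmol/kg
Ksp = 10^(−6.51) = 3.090×10^-7
Ω = [Ca²⁺][CO3²⁻]/Ksp = (7.09×10^-3)(2.701×10^-5) / 3.090×10^-7 = 0.620

Ω = 0.620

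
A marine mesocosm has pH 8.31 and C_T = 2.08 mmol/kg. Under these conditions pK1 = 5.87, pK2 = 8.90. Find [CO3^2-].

α₂ = 1 / (1 + [H⁺]/K2 + [H⁺]²/(K1K2)) = 1 / (1 + 10^+0.59 + 10^-1.85)
   = 1 / (1 + 3.8905 + 0.014125) = 1/4.9046 = 0.2039
[CO3²⁻] = α₂ × DIC = 0.2039 × 2.08 = 0.424 mmol/kg

[CO3²⁻] = 0.424 mmol/kg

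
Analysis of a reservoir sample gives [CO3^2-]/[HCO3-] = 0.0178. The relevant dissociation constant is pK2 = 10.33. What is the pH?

From K2 = [H⁺][CO3^2-]/[HCO3-]:  pH = pK2 + log₁₀([CO3^2-]/[HCO3-])
log₁₀(0.0178) = -1.750
pH = 10.33 + (-1.750) = 8.58

pH = 8.58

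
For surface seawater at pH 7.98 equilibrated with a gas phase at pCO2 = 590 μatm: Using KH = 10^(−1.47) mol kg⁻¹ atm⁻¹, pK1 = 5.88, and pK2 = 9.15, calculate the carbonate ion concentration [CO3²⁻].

[CO2*] = KH · pCO2 = 10^(−1.47) × 590×10^-6 = 1.999×10^-5 mol/kg
α₀ = 1/(1 + K1/[H⁺] + K1K2/[H⁺]²) = 1/(1 + 10^+2.10 + 10^+0.93) = 0.007385
DIC = [CO2*]/α₀ = 1.999×10^-5 / 0.007385 = 2.707 mmol/kg
[CO3²⁻] = α₂·DIC; α₂ = 0.06286, so [CO3²⁻] = 0.06286 × 2.707 = 0.170 mmol/kg

[CO3²⁻] = 0.170 mmol/kg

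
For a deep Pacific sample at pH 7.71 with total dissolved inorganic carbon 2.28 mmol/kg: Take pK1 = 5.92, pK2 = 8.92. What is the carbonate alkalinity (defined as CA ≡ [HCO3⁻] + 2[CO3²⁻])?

CA = [HCO3⁻] + 2[CO3²⁻] = (α₁ + 2α₂)·DIC
At pH 7.71: [H⁺]/K1 = 10^-1.79 = 0.016218, K2/[H⁺] = 10^-1.21 = 0.061660
α₁ = 1/(1 + 0.016218 + 0.061660) = 1/1.0779 = 0.9277; α₂ = α₁·K2/[H⁺] = 0.05720
α₁ + 2α₂ = 1.0422
CA = 1.0422 × 2.28 = 2.38 mmol/kg

CA = 2.38 mmol/kg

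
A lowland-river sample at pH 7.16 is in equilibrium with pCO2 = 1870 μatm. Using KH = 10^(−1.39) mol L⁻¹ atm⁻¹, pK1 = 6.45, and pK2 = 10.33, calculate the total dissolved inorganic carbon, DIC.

DIC = 0.467 mmol/L

[CO2*] = KH · pCO2 = 10^(−1.39) × 1870×10^-6 = 7.618×10^-5 mol/L
α₀ = 1/(1 + K1/[H⁺] + K1K2/[H⁺]²) = 1/(1 + 10^+0.71 + 10^-2.46) = 0.1631
DIC = [CO2*]/α₀ = 7.618×10^-5 / 0.1631 = 0.467 mmol/L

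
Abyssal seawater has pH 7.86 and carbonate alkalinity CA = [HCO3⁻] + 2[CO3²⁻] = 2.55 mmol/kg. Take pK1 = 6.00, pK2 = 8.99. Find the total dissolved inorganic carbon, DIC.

DIC = 2.42 mmol/kg

CA = [HCO3⁻] + 2[CO3²⁻] = (α₁ + 2α₂)·DIC
At pH 7.86: [H⁺]/K1 = 10^-1.86 = 0.013804, K2/[H⁺] = 10^-1.13 = 0.074131
α₁ = 1/(1 + 0.013804 + 0.074131) = 1/1.0879 = 0.9192; α₂ = α₁·K2/[H⁺] = 0.06814
α₁ + 2α₂ = 1.0555
DIC = CA / (α₁ + 2α₂) = 2.55 / 1.0555 = 2.42 mmol/kg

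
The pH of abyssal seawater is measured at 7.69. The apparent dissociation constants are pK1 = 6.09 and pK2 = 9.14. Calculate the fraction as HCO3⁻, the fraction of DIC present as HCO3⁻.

α₁ = 0.943

α₁ = 1 / (1 + [H⁺]/K1 + K2/[H⁺]) = 1 / (1 + 10^-1.60 + 10^-1.45)
   = 1 / (1 + 0.025119 + 0.035481) = 1/1.0606 = 0.9429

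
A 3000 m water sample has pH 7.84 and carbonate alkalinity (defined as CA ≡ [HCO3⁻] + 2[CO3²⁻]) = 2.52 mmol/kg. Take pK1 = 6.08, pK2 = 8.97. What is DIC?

CA = [HCO3⁻] + 2[CO3²⁻] = (α₁ + 2α₂)·DIC
At pH 7.84: [H⁺]/K1 = 10^-1.76 = 0.017378, K2/[H⁺] = 10^-1.13 = 0.074131
α₁ = 1/(1 + 0.017378 + 0.074131) = 1/1.0915 = 0.9162; α₂ = α₁·K2/[H⁺] = 0.06792
α₁ + 2α₂ = 1.0520
DIC = CA / (α₁ + 2α₂) = 2.52 / 1.0520 = 2.40 mmol/kg

DIC = 2.40 mmol/kg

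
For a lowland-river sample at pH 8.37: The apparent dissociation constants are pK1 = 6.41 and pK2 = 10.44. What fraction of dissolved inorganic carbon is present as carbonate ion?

α₂ = 1 / (1 + [H⁺]/K2 + [H⁺]²/(K1K2)) = 1 / (1 + 10^+2.07 + 10^+0.11)
   = 1 / (1 + 117.49 + 1.2882) = 1/119.78 = 0.008349

α₂ = 0.00835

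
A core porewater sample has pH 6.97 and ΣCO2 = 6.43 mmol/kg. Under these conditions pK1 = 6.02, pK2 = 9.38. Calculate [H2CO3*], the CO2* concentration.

[CO2*] = 0.646 mmol/kg

α₀ = 1 / (1 + K1/[H⁺] + K1K2/[H⁺]²) = 1 / (1 + 10^+0.95 + 10^-1.46)
   = 1 / (1 + 8.9125 + 0.034674) = 1/9.9472 = 0.1005
[CO2*] = α₀ × DIC = 0.1005 × 6.43 = 0.646 mmol/kg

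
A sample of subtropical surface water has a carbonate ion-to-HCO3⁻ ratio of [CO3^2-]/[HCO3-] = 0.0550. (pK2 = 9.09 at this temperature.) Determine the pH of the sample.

From K2 = [H⁺][CO3^2-]/[HCO3-]:  pH = pK2 + log₁₀([CO3^2-]/[HCO3-])
log₁₀(0.0550) = -1.260
pH = 9.09 + (-1.260) = 7.83

pH = 7.83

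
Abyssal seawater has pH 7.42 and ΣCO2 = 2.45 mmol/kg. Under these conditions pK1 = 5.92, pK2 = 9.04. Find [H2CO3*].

[CO2*] = 0.0734 mmol/kg

α₀ = 1 / (1 + K1/[H⁺] + K1K2/[H⁺]²) = 1 / (1 + 10^+1.50 + 10^-0.12)
   = 1 / (1 + 31.623 + 0.75858) = 1/33.381 = 0.02996
[CO2*] = α₀ × DIC = 0.02996 × 2.45 = 0.0734 mmol/kg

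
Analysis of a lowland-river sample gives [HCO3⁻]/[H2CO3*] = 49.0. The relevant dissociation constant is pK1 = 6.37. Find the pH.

From K1 = [H⁺][HCO3⁻]/[H2CO3*]:  pH = pK1 + log₁₀([HCO3⁻]/[H2CO3*])
log₁₀(49.0) = +1.690
pH = 6.37 + (+1.690) = 8.06

pH = 8.06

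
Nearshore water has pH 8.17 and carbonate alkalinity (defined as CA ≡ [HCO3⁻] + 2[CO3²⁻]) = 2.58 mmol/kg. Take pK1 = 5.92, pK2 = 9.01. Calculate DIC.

CA = [HCO3⁻] + 2[CO3²⁻] = (α₁ + 2α₂)·DIC
At pH 8.17: [H⁺]/K1 = 10^-2.25 = 0.0056234, K2/[H⁺] = 10^-0.84 = 0.14454
α₁ = 1/(1 + 0.0056234 + 0.14454) = 1/1.1502 = 0.8694; α₂ = α₁·K2/[H⁺] = 0.1257
α₁ + 2α₂ = 1.1208
DIC = CA / (α₁ + 2α₂) = 2.58 / 1.1208 = 2.30 mmol/kg

DIC = 2.30 mmol/kg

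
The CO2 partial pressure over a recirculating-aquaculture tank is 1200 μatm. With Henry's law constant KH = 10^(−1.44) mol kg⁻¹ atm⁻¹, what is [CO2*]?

[CO2*] = 43.6 μmol/kg

KH = 10^(−1.44) = 3.631×10^-2 mol kg⁻¹ atm⁻¹
[CO2*] = KH · pCO2 = 3.631×10^-2 × 1200×10^-6 atm = 4.36×10^-5 mol/kg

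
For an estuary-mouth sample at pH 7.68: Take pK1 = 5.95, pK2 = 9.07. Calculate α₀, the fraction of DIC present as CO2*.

α₀ = 0.0176

α₀ = 1 / (1 + K1/[H⁺] + K1K2/[H⁺]²) = 1 / (1 + 10^+1.73 + 10^+0.34)
   = 1 / (1 + 53.703 + 2.1878) = 1/56.891 = 0.01758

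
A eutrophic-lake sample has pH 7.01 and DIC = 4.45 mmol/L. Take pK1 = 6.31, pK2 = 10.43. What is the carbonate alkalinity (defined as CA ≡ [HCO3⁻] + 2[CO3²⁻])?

CA = [HCO3⁻] + 2[CO3²⁻] = (α₁ + 2α₂)·DIC
At pH 7.01: [H⁺]/K1 = 10^-0.70 = 0.19953, K2/[H⁺] = 10^-3.42 = 0.00038019
α₁ = 1/(1 + 0.19953 + 0.00038019) = 1/1.1999 = 0.8334; α₂ = α₁·K2/[H⁺] = 0.0003168
α₁ + 2α₂ = 0.8340
CA = 0.8340 × 4.45 = 3.71 mmol/L

CA = 3.71 mmol/L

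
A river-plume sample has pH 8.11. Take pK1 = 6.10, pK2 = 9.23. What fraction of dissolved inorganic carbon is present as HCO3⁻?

α₁ = 0.921

α₁ = 1 / (1 + [H⁺]/K1 + K2/[H⁺]) = 1 / (1 + 10^-2.01 + 10^-1.12)
   = 1 / (1 + 0.0097724 + 0.075858) = 1/1.0856 = 0.9211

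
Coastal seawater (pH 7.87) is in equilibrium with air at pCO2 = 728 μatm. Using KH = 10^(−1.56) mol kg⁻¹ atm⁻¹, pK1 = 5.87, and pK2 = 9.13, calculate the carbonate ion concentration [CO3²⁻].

[CO3²⁻] = 0.110 mmol/kg

[CO2*] = KH · pCO2 = 10^(−1.56) × 728×10^-6 = 2.005×10^-5 mol/kg
α₀ = 1/(1 + K1/[H⁺] + K1K2/[H⁺]²) = 1/(1 + 10^+2.00 + 10^+0.74) = 0.009390
DIC = [CO2*]/α₀ = 2.005×10^-5 / 0.009390 = 2.135 mmol/kg
[CO3²⁻] = α₂·DIC; α₂ = 0.05160, so [CO3²⁻] = 0.05160 × 2.135 = 0.110 mmol/kg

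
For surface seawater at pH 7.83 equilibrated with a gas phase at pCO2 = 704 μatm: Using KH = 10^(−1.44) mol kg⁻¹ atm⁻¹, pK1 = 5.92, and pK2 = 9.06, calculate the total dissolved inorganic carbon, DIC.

DIC = 2.23 mmol/kg

[CO2*] = KH · pCO2 = 10^(−1.44) × 704×10^-6 = 2.556×10^-5 mol/kg
α₀ = 1/(1 + K1/[H⁺] + K1K2/[H⁺]²) = 1/(1 + 10^+1.91 + 10^+0.68) = 0.01149
DIC = [CO2*]/α₀ = 2.556×10^-5 / 0.01149 = 2.23 mmol/kg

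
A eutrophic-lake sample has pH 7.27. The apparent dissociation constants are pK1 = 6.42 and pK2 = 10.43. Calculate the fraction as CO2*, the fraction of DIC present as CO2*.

α₀ = 1 / (1 + K1/[H⁺] + K1K2/[H⁺]²) = 1 / (1 + 10^+0.85 + 10^-2.31)
   = 1 / (1 + 7.0795 + 0.0048978) = 1/8.0844 = 0.1237

α₀ = 0.124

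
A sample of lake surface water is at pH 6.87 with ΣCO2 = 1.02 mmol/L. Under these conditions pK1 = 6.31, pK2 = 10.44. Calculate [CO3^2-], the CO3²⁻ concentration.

[CO3²⁻] = 0.215 μmol/L

α₂ = 1 / (1 + [H⁺]/K2 + [H⁺]²/(K1K2)) = 1 / (1 + 10^+3.57 + 10^+3.01)
   = 1 / (1 + 3715.4 + 1023.3) = 1/4739.6 = 0.0002110
[CO3²⁻] = α₂ × DIC = 0.0002110 × 1.02 = 0.000215 mmol/L = 0.215 μmol/L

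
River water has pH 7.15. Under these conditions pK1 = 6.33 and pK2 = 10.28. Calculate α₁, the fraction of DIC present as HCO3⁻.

α₁ = 1 / (1 + [H⁺]/K1 + K2/[H⁺]) = 1 / (1 + 10^-0.82 + 10^-3.13)
   = 1 / (1 + 0.15136 + 0.00074131) = 1/1.1521 = 0.8680

α₁ = 0.868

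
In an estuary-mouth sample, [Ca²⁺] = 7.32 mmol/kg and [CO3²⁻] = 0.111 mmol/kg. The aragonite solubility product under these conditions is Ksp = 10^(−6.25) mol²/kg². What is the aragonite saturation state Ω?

Ksp = 10^(−6.25) = 5.623×10^-7
Ω = [Ca²⁺][CO3²⁻]/Ksp = (7.32×10^-3)(0.111×10^-3) / 5.623×10^-7 = 1.44

Ω = 1.44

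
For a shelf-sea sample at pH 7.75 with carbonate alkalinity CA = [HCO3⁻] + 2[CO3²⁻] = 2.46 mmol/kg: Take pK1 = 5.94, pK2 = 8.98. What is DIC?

DIC = 2.36 mmol/kg

CA = [HCO3⁻] + 2[CO3²⁻] = (α₁ + 2α₂)·DIC
At pH 7.75: [H⁺]/K1 = 10^-1.81 = 0.015488, K2/[H⁺] = 10^-1.23 = 0.058884
α₁ = 1/(1 + 0.015488 + 0.058884) = 1/1.0744 = 0.9308; α₂ = α₁·K2/[H⁺] = 0.05481
α₁ + 2α₂ = 1.0404
DIC = CA / (α₁ + 2α₂) = 2.46 / 1.0404 = 2.36 mmol/kg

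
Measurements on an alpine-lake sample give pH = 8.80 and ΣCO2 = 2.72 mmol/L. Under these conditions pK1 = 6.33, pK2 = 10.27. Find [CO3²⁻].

[CO3²⁻] = 0.0889 mmol/L

α₂ = 1 / (1 + [H⁺]/K2 + [H⁺]²/(K1K2)) = 1 / (1 + 10^+1.47 + 10^-1.00)
   = 1 / (1 + 29.512 + 0.10000) = 1/30.612 = 0.03267
[CO3²⁻] = α₂ × DIC = 0.03267 × 2.72 = 0.0889 mmol/L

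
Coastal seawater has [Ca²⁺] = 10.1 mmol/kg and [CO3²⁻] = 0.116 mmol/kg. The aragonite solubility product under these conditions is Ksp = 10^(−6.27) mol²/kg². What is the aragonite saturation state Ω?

Ksp = 10^(−6.27) = 5.370×10^-7
Ω = [Ca²⁺][CO3²⁻]/Ksp = (10.1×10^-3)(0.116×10^-3) / 5.370×10^-7 = 2.18

Ω = 2.18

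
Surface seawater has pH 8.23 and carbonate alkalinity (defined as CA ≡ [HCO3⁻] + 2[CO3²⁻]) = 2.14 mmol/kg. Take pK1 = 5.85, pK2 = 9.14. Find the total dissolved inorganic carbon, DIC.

CA = [HCO3⁻] + 2[CO3²⁻] = (α₁ + 2α₂)·DIC
At pH 8.23: [H⁺]/K1 = 10^-2.38 = 0.0041687, K2/[H⁺] = 10^-0.91 = 0.12303
α₁ = 1/(1 + 0.0041687 + 0.12303) = 1/1.1272 = 0.8872; α₂ = α₁·K2/[H⁺] = 0.1091
α₁ + 2α₂ = 1.1054
DIC = CA / (α₁ + 2α₂) = 2.14 / 1.1054 = 1.94 mmol/kg

DIC = 1.94 mmol/kg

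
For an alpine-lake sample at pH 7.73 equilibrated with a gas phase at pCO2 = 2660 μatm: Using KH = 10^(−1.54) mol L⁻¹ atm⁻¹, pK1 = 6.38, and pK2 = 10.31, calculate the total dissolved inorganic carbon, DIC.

[CO2*] = KH · pCO2 = 10^(−1.54) × 2660×10^-6 = 7.672×10^-5 mol/L
α₀ = 1/(1 + K1/[H⁺] + K1K2/[H⁺]²) = 1/(1 + 10^+1.35 + 10^-1.23) = 0.04265
DIC = [CO2*]/α₀ = 7.672×10^-5 / 0.04265 = 1.80 mmol/L

DIC = 1.80 mmol/L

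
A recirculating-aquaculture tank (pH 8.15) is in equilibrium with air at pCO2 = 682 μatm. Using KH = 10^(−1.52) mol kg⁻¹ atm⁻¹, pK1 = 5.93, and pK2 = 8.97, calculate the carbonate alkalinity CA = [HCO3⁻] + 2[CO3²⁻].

[CO2*] = KH · pCO2 = 10^(−1.52) × 682×10^-6 = 2.060×10^-5 mol/kg
α₀ = 1/(1 + K1/[H⁺] + K1K2/[H⁺]²) = 1/(1 + 10^+2.22 + 10^+1.40) = 0.005206
DIC = [CO2*]/α₀ = 2.060×10^-5 / 0.005206 = 3.956 mmol/kg
CA = (α₁ + 2α₂)·DIC = (0.8640 + 2×0.1308) × 3.956 = 4.45 mmol/kg

CA = 4.45 mmol/kg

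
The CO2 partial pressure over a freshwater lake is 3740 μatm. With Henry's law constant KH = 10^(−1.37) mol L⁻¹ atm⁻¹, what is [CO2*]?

[CO2*] = 160 μmol/L

KH = 10^(−1.37) = 4.266×10^-2 mol L⁻¹ atm⁻¹
[CO2*] = KH · pCO2 = 4.266×10^-2 × 3740×10^-6 atm = 1.60×10^-4 mol/L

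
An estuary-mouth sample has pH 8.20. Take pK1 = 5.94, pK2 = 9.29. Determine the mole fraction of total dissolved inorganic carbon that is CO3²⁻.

α₂ = 0.0748

α₂ = 1 / (1 + [H⁺]/K2 + [H⁺]²/(K1K2)) = 1 / (1 + 10^+1.09 + 10^-1.17)
   = 1 / (1 + 12.303 + 0.067608) = 1/13.370 = 0.07479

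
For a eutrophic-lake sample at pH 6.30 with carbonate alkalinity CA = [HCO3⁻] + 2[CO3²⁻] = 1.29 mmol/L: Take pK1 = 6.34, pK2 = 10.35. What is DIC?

CA = [HCO3⁻] + 2[CO3²⁻] = (α₁ + 2α₂)·DIC
At pH 6.30: [H⁺]/K1 = 10^0.04 = 1.0965, K2/[H⁺] = 10^-4.05 = 8.9125×10^-5
α₁ = 1/(1 + 1.0965 + 8.9125×10^-5) = 1/2.0966 = 0.4770; α₂ = α₁·K2/[H⁺] = 4.251×10^-5
α₁ + 2α₂ = 0.4771
DIC = CA / (α₁ + 2α₂) = 1.29 / 0.4771 = 2.70 mmol/L

DIC = 2.70 mmol/L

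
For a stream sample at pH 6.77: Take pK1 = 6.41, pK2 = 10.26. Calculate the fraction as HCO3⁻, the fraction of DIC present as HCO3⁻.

α₁ = 1 / (1 + [H⁺]/K1 + K2/[H⁺]) = 1 / (1 + 10^-0.36 + 10^-3.49)
   = 1 / (1 + 0.43652 + 0.00032359) = 1/1.4368 = 0.6960

α₁ = 0.696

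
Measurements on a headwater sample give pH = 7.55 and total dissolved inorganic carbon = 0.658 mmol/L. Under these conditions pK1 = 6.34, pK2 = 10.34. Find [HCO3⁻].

[HCO3⁻] = 0.619 mmol/L

α₁ = 1 / (1 + [H⁺]/K1 + K2/[H⁺]) = 1 / (1 + 10^-1.21 + 10^-2.79)
   = 1 / (1 + 0.061660 + 0.0016218) = 1/1.0633 = 0.9405
[HCO3⁻] = α₁ × DIC = 0.9405 × 0.658 = 0.619 mmol/L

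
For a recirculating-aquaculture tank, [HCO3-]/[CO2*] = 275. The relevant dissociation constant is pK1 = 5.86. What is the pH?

From K1 = [H⁺][HCO3-]/[CO2*]:  pH = pK1 + log₁₀([HCO3-]/[CO2*])
log₁₀(275) = +2.439
pH = 5.86 + (+2.439) = 8.30

pH = 8.30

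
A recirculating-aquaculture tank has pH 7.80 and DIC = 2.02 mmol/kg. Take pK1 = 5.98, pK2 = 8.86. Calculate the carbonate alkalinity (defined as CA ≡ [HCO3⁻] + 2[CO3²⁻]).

CA = 2.15 mmol/kg

CA = [HCO3⁻] + 2[CO3²⁻] = (α₁ + 2α₂)·DIC
At pH 7.80: [H⁺]/K1 = 10^-1.82 = 0.015136, K2/[H⁺] = 10^-1.06 = 0.087096
α₁ = 1/(1 + 0.015136 + 0.087096) = 1/1.1022 = 0.9073; α₂ = α₁·K2/[H⁺] = 0.07902
α₁ + 2α₂ = 1.0653
CA = 1.0653 × 2.02 = 2.15 mmol/kg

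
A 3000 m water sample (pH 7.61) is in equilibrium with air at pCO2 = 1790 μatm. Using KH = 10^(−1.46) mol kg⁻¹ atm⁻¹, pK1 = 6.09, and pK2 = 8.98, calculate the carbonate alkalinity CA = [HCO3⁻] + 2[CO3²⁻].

CA = 2.23 mmol/kg

[CO2*] = KH · pCO2 = 10^(−1.46) × 1790×10^-6 = 6.207×10^-5 mol/kg
α₀ = 1/(1 + K1/[H⁺] + K1K2/[H⁺]²) = 1/(1 + 10^+1.52 + 10^+0.15) = 0.02815
DIC = [CO2*]/α₀ = 6.207×10^-5 / 0.02815 = 2.205 mmol/kg
CA = (α₁ + 2α₂)·DIC = (0.9321 + 2×0.03976) × 2.205 = 2.23 mmol/kg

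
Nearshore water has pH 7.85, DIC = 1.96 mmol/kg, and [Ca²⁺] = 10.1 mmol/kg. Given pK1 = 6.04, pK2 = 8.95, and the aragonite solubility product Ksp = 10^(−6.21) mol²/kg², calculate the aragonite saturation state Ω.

Ω = 2.33

α₂ = 1 / (1 + [H⁺]/K2 + [H⁺]²/(K1K2)) = 1 / (1 + 10^+1.10 + 10^-0.71)
   = 1 / (1 + 12.589 + 0.19498) = 1/13.784 = 0.07255
[CO3²⁻] = α₂ × DIC = 0.07255 × 1.96 = 0.1422 mmol/kg
Ksp = 10^(−6.21) = 6.166×10^-7
Ω = [Ca²⁺][CO3²⁻]/Ksp = (10.1×10^-3)(1.422×10^-4) / 6.166×10^-7 = 2.33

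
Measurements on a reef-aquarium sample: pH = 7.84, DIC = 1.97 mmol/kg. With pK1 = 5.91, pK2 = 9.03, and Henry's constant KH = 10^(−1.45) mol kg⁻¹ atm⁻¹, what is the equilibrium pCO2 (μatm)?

α₀ = 1 / (1 + K1/[H⁺] + K1K2/[H⁺]²) = 1 / (1 + 10^+1.93 + 10^+0.74)
   = 1 / (1 + 85.114 + 5.4954) = 1/91.609 = 0.01092
[CO2*] = α₀ × DIC = 0.01092 × 1.97 = 0.02150 mmol/kg
pCO2 = [CO2*]/KH = 2.150×10^-5 / 3.548×10^-2 = 606 μatm

pCO2 = 606 μatm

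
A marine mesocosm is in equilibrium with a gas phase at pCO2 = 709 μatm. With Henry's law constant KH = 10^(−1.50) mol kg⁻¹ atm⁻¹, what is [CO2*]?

KH = 10^(−1.50) = 3.162×10^-2 mol kg⁻¹ atm⁻¹
[CO2*] = KH · pCO2 = 3.162×10^-2 × 709×10^-6 atm = 2.24×10^-5 mol/kg

[CO2*] = 22.4 μmol/kg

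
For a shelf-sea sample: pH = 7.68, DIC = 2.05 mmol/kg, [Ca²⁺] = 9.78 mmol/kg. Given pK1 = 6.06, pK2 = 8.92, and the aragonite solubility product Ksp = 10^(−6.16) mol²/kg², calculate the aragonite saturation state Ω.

α₂ = 1 / (1 + [H⁺]/K2 + [H⁺]²/(K1K2)) = 1 / (1 + 10^+1.24 + 10^-0.38)
   = 1 / (1 + 17.378 + 0.41687) = 1/18.795 = 0.05321
[CO3²⁻] = α₂ × DIC = 0.05321 × 2.05 = 0.1091 mmol/kg
Ksp = 10^(−6.16) = 6.918×10^-7
Ω = [Ca²⁺][CO3²⁻]/Ksp = (9.78×10^-3)(1.091×10^-4) / 6.918×10^-7 = 1.54

Ω = 1.54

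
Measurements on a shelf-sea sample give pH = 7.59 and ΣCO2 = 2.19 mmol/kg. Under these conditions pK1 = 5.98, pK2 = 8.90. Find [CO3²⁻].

[CO3²⁻] = 0.0999 mmol/kg

α₂ = 1 / (1 + [H⁺]/K2 + [H⁺]²/(K1K2)) = 1 / (1 + 10^+1.31 + 10^-0.30)
   = 1 / (1 + 20.417 + 0.50119) = 1/21.919 = 0.04562
[CO3²⁻] = α₂ × DIC = 0.04562 × 2.19 = 0.0999 mmol/kg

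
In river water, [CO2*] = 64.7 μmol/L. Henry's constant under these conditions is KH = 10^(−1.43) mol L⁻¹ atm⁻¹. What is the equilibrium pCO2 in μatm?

pCO2 = 1740 μatm

KH = 10^(−1.43) = 3.715×10^-2 mol L⁻¹ atm⁻¹
pCO2 = [CO2*]/KH = 64.7×10^-6 / 3.715×10^-2 = 1.74×10^-3 atm = 1740 μatm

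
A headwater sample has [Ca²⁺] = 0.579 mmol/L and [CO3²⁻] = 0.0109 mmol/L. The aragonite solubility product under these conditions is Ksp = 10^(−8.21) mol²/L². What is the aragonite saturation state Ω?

Ω = 1.02

Ksp = 10^(−8.21) = 6.166×10^-9
Ω = [Ca²⁺][CO3²⁻]/Ksp = (0.579×10^-3)(0.0109×10^-3) / 6.166×10^-9 = 1.02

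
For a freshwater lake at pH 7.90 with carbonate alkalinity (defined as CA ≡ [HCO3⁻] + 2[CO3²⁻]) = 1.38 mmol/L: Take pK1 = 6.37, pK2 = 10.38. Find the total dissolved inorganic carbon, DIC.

CA = [HCO3⁻] + 2[CO3²⁻] = (α₁ + 2α₂)·DIC
At pH 7.90: [H⁺]/K1 = 10^-1.53 = 0.029512, K2/[H⁺] = 10^-2.48 = 0.0033113
α₁ = 1/(1 + 0.029512 + 0.0033113) = 1/1.0328 = 0.9682; α₂ = α₁·K2/[H⁺] = 0.003206
α₁ + 2α₂ = 0.9746
DIC = CA / (α₁ + 2α₂) = 1.38 / 0.9746 = 1.42 mmol/L

DIC = 1.42 mmol/L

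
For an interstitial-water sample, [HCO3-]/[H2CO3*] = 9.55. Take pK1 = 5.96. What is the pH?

pH = 6.94

From K1 = [H⁺][HCO3-]/[H2CO3*]:  pH = pK1 + log₁₀([HCO3-]/[H2CO3*])
log₁₀(9.55) = +0.980
pH = 5.96 + (+0.980) = 6.94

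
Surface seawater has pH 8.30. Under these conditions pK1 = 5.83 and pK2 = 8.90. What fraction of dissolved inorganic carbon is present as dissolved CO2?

α₀ = 0.00270

α₀ = 1 / (1 + K1/[H⁺] + K1K2/[H⁺]²) = 1 / (1 + 10^+2.47 + 10^+1.87)
   = 1 / (1 + 295.12 + 74.131) = 1/370.25 = 0.002701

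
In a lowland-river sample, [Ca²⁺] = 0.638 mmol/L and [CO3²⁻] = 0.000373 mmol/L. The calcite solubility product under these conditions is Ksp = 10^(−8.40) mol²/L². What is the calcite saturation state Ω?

Ω = 0.0598

Ksp = 10^(−8.40) = 3.981×10^-9
Ω = [Ca²⁺][CO3²⁻]/Ksp = (0.638×10^-3)(0.000373×10^-3) / 3.981×10^-9 = 0.0598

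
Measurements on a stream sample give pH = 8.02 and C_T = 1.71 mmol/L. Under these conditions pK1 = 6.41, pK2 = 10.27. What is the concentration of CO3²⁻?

[CO3²⁻] = 9.33 μmol/L

α₂ = 1 / (1 + [H⁺]/K2 + [H⁺]²/(K1K2)) = 1 / (1 + 10^+2.25 + 10^+0.64)
   = 1 / (1 + 177.83 + 4.3652) = 1/183.19 = 0.005459
[CO3²⁻] = α₂ × DIC = 0.005459 × 1.71 = 0.00933 mmol/L = 9.33 μmol/L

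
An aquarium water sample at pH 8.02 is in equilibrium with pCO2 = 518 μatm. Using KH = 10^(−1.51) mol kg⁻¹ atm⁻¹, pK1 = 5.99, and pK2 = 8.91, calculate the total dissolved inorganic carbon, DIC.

DIC = 1.95 mmol/kg

[CO2*] = KH · pCO2 = 10^(−1.51) × 518×10^-6 = 1.601×10^-5 mol/kg
α₀ = 1/(1 + K1/[H⁺] + K1K2/[H⁺]²) = 1/(1 + 10^+2.03 + 10^+1.14) = 0.008200
DIC = [CO2*]/α₀ = 1.601×10^-5 / 0.008200 = 1.95 mmol/kg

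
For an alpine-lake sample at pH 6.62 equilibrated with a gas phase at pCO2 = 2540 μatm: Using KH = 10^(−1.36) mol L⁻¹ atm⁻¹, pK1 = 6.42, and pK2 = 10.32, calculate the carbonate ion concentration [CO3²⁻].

[CO2*] = KH · pCO2 = 10^(−1.36) × 2540×10^-6 = 1.109×10^-4 mol/L
α₀ = 1/(1 + K1/[H⁺] + K1K2/[H⁺]²) = 1/(1 + 10^+0.20 + 10^-3.50) = 0.3868
DIC = [CO2*]/α₀ = 1.109×10^-4 / 0.3868 = 0.2866 mmol/L
[CO3²⁻] = α₂·DIC; α₂ = 0.0001223, so [CO3²⁻] = 0.0001223 × 0.2866 = 3.51×10^-5 mmol/L = 0.0351 μmol/L

[CO3²⁻] = 0.0351 μmol/L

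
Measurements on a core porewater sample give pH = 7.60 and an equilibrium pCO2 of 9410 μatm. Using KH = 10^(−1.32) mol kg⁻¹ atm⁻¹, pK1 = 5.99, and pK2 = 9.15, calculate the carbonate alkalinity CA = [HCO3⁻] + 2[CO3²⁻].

[CO2*] = KH · pCO2 = 10^(−1.32) × 9410×10^-6 = 4.504×10^-4 mol/kg
α₀ = 1/(1 + K1/[H⁺] + K1K2/[H⁺]²) = 1/(1 + 10^+1.61 + 10^+0.06) = 0.02332
DIC = [CO2*]/α₀ = 4.504×10^-4 / 0.02332 = 19.32 mmol/kg
CA = (α₁ + 2α₂)·DIC = (0.9499 + 2×0.02677) × 19.32 = 19.4 mmol/kg

CA = 19.4 mmol/kg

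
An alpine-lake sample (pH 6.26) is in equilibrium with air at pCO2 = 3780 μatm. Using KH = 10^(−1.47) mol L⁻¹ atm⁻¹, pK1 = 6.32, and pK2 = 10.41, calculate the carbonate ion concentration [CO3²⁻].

[CO3²⁻] = 0.00790 μmol/L

[CO2*] = KH · pCO2 = 10^(−1.47) × 3780×10^-6 = 1.281×10^-4 mol/L
α₀ = 1/(1 + K1/[H⁺] + K1K2/[H⁺]²) = 1/(1 + 10^-0.06 + 10^-4.21) = 0.5345
DIC = [CO2*]/α₀ = 1.281×10^-4 / 0.5345 = 0.2396 mmol/L
[CO3²⁻] = α₂·DIC; α₂ = 3.295×10^-5, so [CO3²⁻] = 3.295×10^-5 × 0.2396 = 7.90×10^-6 mmol/L = 0.00790 μmol/L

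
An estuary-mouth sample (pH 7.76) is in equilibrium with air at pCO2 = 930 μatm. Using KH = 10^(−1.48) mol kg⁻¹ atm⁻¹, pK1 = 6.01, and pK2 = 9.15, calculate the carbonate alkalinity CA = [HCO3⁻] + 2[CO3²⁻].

CA = 1.87 mmol/kg

[CO2*] = KH · pCO2 = 10^(−1.48) × 930×10^-6 = 3.080×10^-5 mol/kg
α₀ = 1/(1 + K1/[H⁺] + K1K2/[H⁺]²) = 1/(1 + 10^+1.75 + 10^+0.36) = 0.01680
DIC = [CO2*]/α₀ = 3.080×10^-5 / 0.01680 = 1.833 mmol/kg
CA = (α₁ + 2α₂)·DIC = (0.9447 + 2×0.03849) × 1.833 = 1.87 mmol/kg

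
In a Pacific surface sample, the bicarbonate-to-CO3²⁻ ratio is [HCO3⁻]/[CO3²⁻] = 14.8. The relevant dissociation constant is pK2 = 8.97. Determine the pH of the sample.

From K2 = [H⁺][CO3²⁻]/[HCO3⁻]:  pH = pK2 − log₁₀([HCO3⁻]/[CO3²⁻])
log₁₀(14.8) = +1.170
pH = 8.97 − (+1.170) = 7.80

pH = 7.80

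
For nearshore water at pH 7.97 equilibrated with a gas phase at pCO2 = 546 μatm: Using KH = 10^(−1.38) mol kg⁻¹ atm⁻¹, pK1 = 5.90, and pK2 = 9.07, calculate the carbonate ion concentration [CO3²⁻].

[CO3²⁻] = 0.212 mmol/kg

[CO2*] = KH · pCO2 = 10^(−1.38) × 546×10^-6 = 2.276×10^-5 mol/kg
α₀ = 1/(1 + K1/[H⁺] + K1K2/[H⁺]²) = 1/(1 + 10^+2.07 + 10^+0.97) = 0.007823
DIC = [CO2*]/α₀ = 2.276×10^-5 / 0.007823 = 2.909 mmol/kg
[CO3²⁻] = α₂·DIC; α₂ = 0.07301, so [CO3²⁻] = 0.07301 × 2.909 = 0.212 mmol/kg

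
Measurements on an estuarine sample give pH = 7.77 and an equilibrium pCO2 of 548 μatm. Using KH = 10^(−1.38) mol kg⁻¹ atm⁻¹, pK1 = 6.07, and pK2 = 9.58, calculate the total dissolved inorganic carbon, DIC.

DIC = 1.19 mmol/kg

[CO2*] = KH · pCO2 = 10^(−1.38) × 548×10^-6 = 2.284×10^-5 mol/kg
α₀ = 1/(1 + K1/[H⁺] + K1K2/[H⁺]²) = 1/(1 + 10^+1.70 + 10^-0.11) = 0.01927
DIC = [CO2*]/α₀ = 2.284×10^-5 / 0.01927 = 1.19 mmol/kg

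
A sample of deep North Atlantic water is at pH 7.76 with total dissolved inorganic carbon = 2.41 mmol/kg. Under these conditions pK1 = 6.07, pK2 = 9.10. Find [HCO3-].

[HCO3⁻] = 2.26 mmol/kg

α₁ = 1 / (1 + [H⁺]/K1 + K2/[H⁺]) = 1 / (1 + 10^-1.69 + 10^-1.34)
   = 1 / (1 + 0.020417 + 0.045709) = 1/1.0661 = 0.9380
[HCO3⁻] = α₁ × DIC = 0.9380 × 2.41 = 2.26 mmol/kg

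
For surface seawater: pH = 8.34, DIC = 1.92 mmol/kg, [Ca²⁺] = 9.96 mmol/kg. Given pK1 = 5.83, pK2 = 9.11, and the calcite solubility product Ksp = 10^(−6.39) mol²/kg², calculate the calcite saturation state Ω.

Ω = 6.80

α₂ = 1 / (1 + [H⁺]/K2 + [H⁺]²/(K1K2)) = 1 / (1 + 10^+0.77 + 10^-1.74)
   = 1 / (1 + 5.8884 + 0.018197) = 1/6.9066 = 0.1448
[CO3²⁻] = α₂ × DIC = 0.1448 × 1.92 = 0.2780 mmol/kg
Ksp = 10^(−6.39) = 4.074×10^-7
Ω = [Ca²⁺][CO3²⁻]/Ksp = (9.96×10^-3)(2.780×10^-4) / 4.074×10^-7 = 6.80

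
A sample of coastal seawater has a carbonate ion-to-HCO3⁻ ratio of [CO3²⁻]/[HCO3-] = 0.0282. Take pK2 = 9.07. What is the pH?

pH = 7.52

From K2 = [H⁺][CO3²⁻]/[HCO3-]:  pH = pK2 + log₁₀([CO3²⁻]/[HCO3-])
log₁₀(0.0282) = -1.550
pH = 9.07 + (-1.550) = 7.52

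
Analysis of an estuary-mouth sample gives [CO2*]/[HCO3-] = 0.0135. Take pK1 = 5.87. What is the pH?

pH = 7.74

From K1 = [H⁺][HCO3-]/[CO2*]:  pH = pK1 − log₁₀([CO2*]/[HCO3-])
log₁₀(0.0135) = -1.870
pH = 5.87 − (-1.870) = 7.74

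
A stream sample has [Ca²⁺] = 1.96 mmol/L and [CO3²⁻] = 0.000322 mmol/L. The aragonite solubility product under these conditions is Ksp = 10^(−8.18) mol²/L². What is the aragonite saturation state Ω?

Ω = 0.0955

Ksp = 10^(−8.18) = 6.607×10^-9
Ω = [Ca²⁺][CO3²⁻]/Ksp = (1.96×10^-3)(0.000322×10^-3) / 6.607×10^-9 = 0.0955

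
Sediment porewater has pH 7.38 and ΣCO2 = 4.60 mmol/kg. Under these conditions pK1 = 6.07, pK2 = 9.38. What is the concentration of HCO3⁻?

α₁ = 1 / (1 + [H⁺]/K1 + K2/[H⁺]) = 1 / (1 + 10^-1.31 + 10^-2.00)
   = 1 / (1 + 0.048978 + 0.010000) = 1/1.0590 = 0.9443
[HCO3⁻] = α₁ × DIC = 0.9443 × 4.60 = 4.34 mmol/kg

[HCO3⁻] = 4.34 mmol/kg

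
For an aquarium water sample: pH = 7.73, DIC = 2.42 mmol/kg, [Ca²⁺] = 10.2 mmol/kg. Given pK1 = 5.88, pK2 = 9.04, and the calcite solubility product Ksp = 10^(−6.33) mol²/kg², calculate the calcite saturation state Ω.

Ω = 2.43

α₂ = 1 / (1 + [H⁺]/K2 + [H⁺]²/(K1K2)) = 1 / (1 + 10^+1.31 + 10^-0.54)
   = 1 / (1 + 20.417 + 0.28840) = 1/21.706 = 0.04607
[CO3²⁻] = α₂ × DIC = 0.04607 × 2.42 = 0.1115 mmol/kg
Ksp = 10^(−6.33) = 4.677×10^-7
Ω = [Ca²⁺][CO3²⁻]/Ksp = (10.2×10^-3)(1.115×10^-4) / 4.677×10^-7 = 2.43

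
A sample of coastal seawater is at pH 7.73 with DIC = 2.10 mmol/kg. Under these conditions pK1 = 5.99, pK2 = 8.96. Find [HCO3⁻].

α₁ = 1 / (1 + [H⁺]/K1 + K2/[H⁺]) = 1 / (1 + 10^-1.74 + 10^-1.23)
   = 1 / (1 + 0.018197 + 0.058884) = 1/1.0771 = 0.9284
[HCO3⁻] = α₁ × DIC = 0.9284 × 2.10 = 1.95 mmol/kg

[HCO3⁻] = 1.95 mmol/kg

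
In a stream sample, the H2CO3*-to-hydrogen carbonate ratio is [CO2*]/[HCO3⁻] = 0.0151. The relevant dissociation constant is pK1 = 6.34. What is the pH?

pH = 8.16

From K1 = [H⁺][HCO3⁻]/[CO2*]:  pH = pK1 − log₁₀([CO2*]/[HCO3⁻])
log₁₀(0.0151) = -1.821
pH = 6.34 − (-1.821) = 8.16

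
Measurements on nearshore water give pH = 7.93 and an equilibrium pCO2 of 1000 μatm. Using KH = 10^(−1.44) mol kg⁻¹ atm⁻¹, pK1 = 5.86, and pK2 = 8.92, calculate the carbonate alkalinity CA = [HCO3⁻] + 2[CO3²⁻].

CA = 5.14 mmol/kg

[CO2*] = KH · pCO2 = 10^(−1.44) × 1000×10^-6 = 3.631×10^-5 mol/kg
α₀ = 1/(1 + K1/[H⁺] + K1K2/[H⁺]²) = 1/(1 + 10^+2.07 + 10^+1.08) = 0.007662
DIC = [CO2*]/α₀ = 3.631×10^-5 / 0.007662 = 4.739 mmol/kg
CA = (α₁ + 2α₂)·DIC = (0.9002 + 2×0.09212) × 4.739 = 5.14 mmol/kg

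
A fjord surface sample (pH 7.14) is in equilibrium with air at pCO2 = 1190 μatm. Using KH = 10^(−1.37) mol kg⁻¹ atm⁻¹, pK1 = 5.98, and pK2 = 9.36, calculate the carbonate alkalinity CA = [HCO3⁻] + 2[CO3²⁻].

CA = 0.743 mmol/kg

[CO2*] = KH · pCO2 = 10^(−1.37) × 1190×10^-6 = 5.076×10^-5 mol/kg
α₀ = 1/(1 + K1/[H⁺] + K1K2/[H⁺]²) = 1/(1 + 10^+1.16 + 10^-1.06) = 0.06434
DIC = [CO2*]/α₀ = 5.076×10^-5 / 0.06434 = 0.7889 mmol/kg
CA = (α₁ + 2α₂)·DIC = (0.9301 + 2×0.005604) × 0.7889 = 0.743 mmol/kg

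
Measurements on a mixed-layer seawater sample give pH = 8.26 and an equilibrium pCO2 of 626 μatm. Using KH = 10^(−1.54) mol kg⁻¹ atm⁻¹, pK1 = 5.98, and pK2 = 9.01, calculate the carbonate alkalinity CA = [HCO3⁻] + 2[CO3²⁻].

CA = 4.66 mmol/kg

[CO2*] = KH · pCO2 = 10^(−1.54) × 626×10^-6 = 1.805×10^-5 mol/kg
α₀ = 1/(1 + K1/[H⁺] + K1K2/[H⁺]²) = 1/(1 + 10^+2.28 + 10^+1.53) = 0.004436
DIC = [CO2*]/α₀ = 1.805×10^-5 / 0.004436 = 4.070 mmol/kg
CA = (α₁ + 2α₂)·DIC = (0.8453 + 2×0.1503) × 4.070 = 4.66 mmol/kg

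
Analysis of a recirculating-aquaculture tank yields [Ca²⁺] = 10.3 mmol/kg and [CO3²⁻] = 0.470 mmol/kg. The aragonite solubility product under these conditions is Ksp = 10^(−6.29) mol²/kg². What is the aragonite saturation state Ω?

Ω = 9.44

Ksp = 10^(−6.29) = 5.129×10^-7
Ω = [Ca²⁺][CO3²⁻]/Ksp = (10.3×10^-3)(0.470×10^-3) / 5.129×10^-7 = 9.44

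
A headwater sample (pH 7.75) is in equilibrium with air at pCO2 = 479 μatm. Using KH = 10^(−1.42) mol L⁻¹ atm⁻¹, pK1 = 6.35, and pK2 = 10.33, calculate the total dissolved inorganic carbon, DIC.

[CO2*] = KH · pCO2 = 10^(−1.42) × 479×10^-6 = 1.821×10^-5 mol/L
α₀ = 1/(1 + K1/[H⁺] + K1K2/[H⁺]²) = 1/(1 + 10^+1.40 + 10^-1.18) = 0.03819
DIC = [CO2*]/α₀ = 1.821×10^-5 / 0.03819 = 0.477 mmol/L

DIC = 0.477 mmol/L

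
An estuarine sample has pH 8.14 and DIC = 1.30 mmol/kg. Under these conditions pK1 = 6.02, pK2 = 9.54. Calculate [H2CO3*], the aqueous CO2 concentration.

[CO2*] = 9.42 μmol/kg

α₀ = 1 / (1 + K1/[H⁺] + K1K2/[H⁺]²) = 1 / (1 + 10^+2.12 + 10^+0.72)
   = 1 / (1 + 131.83 + 5.2481) = 1/138.07 = 0.007243
[CO2*] = α₀ × DIC = 0.007243 × 1.30 = 0.00942 mmol/kg = 9.42 μmol/kg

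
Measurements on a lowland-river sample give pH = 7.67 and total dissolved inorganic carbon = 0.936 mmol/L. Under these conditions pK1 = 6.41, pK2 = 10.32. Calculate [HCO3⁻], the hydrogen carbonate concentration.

α₁ = 1 / (1 + [H⁺]/K1 + K2/[H⁺]) = 1 / (1 + 10^-1.26 + 10^-2.65)
   = 1 / (1 + 0.054954 + 0.0022387) = 1/1.0572 = 0.9459
[HCO3⁻] = α₁ × DIC = 0.9459 × 0.936 = 0.885 mmol/L

[HCO3⁻] = 0.885 mmol/L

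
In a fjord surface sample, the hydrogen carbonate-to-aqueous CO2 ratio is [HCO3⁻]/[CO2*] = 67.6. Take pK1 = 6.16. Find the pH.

From K1 = [H⁺][HCO3⁻]/[CO2*]:  pH = pK1 + log₁₀([HCO3⁻]/[CO2*])
log₁₀(67.6) = +1.830
pH = 6.16 + (+1.830) = 7.99

pH = 7.99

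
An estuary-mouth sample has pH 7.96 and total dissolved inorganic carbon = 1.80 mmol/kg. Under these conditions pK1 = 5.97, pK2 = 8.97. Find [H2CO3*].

[CO2*] = 16.6 μmol/kg

α₀ = 1 / (1 + K1/[H⁺] + K1K2/[H⁺]²) = 1 / (1 + 10^+1.99 + 10^+0.98)
   = 1 / (1 + 97.724 + 9.5499) = 1/108.27 = 0.009236
[CO2*] = α₀ × DIC = 0.009236 × 1.80 = 0.0166 mmol/kg = 16.6 μmol/kg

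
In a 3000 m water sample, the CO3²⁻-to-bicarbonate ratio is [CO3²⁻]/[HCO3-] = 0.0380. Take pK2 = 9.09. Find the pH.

From K2 = [H⁺][CO3²⁻]/[HCO3-]:  pH = pK2 + log₁₀([CO3²⁻]/[HCO3-])
log₁₀(0.0380) = -1.420
pH = 9.09 + (-1.420) = 7.67

pH = 7.67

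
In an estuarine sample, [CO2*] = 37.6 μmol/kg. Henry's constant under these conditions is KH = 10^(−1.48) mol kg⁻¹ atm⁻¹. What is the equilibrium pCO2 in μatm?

KH = 10^(−1.48) = 3.311×10^-2 mol kg⁻¹ atm⁻¹
pCO2 = [CO2*]/KH = 37.6×10^-6 / 3.311×10^-2 = 1.14×10^-3 atm = 1140 μatm

pCO2 = 1140 μatm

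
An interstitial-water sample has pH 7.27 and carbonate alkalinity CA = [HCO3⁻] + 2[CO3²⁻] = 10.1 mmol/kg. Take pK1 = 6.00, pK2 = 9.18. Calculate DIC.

DIC = 10.5 mmol/kg

CA = [HCO3⁻] + 2[CO3²⁻] = (α₁ + 2α₂)·DIC
At pH 7.27: [H⁺]/K1 = 10^-1.27 = 0.053703, K2/[H⁺] = 10^-1.91 = 0.012303
α₁ = 1/(1 + 0.053703 + 0.012303) = 1/1.0660 = 0.9381; α₂ = α₁·K2/[H⁺] = 0.01154
α₁ + 2α₂ = 0.9612
DIC = CA / (α₁ + 2α₂) = 10.1 / 0.9612 = 10.5 mmol/kg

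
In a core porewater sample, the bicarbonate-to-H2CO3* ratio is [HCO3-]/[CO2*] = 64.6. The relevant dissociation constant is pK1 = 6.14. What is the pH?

From K1 = [H⁺][HCO3-]/[CO2*]:  pH = pK1 + log₁₀([HCO3-]/[CO2*])
log₁₀(64.6) = +1.810
pH = 6.14 + (+1.810) = 7.95

pH = 7.95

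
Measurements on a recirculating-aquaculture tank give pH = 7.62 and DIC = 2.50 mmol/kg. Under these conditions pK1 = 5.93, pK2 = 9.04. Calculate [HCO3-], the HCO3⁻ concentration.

α₁ = 1 / (1 + [H⁺]/K1 + K2/[H⁺]) = 1 / (1 + 10^-1.69 + 10^-1.42)
   = 1 / (1 + 0.020417 + 0.038019) = 1/1.0584 = 0.9448
[HCO3⁻] = α₁ × DIC = 0.9448 × 2.50 = 2.36 mmol/kg

[HCO3⁻] = 2.36 mmol/kg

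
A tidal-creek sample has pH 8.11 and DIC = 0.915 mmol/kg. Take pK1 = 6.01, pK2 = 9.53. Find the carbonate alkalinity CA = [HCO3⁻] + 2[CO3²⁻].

CA = 0.941 mmol/kg

CA = [HCO3⁻] + 2[CO3²⁻] = (α₁ + 2α₂)·DIC
At pH 8.11: [H⁺]/K1 = 10^-2.10 = 0.0079433, K2/[H⁺] = 10^-1.42 = 0.038019
α₁ = 1/(1 + 0.0079433 + 0.038019) = 1/1.0460 = 0.9561; α₂ = α₁·K2/[H⁺] = 0.03635
α₁ + 2α₂ = 1.0288
CA = 1.0288 × 0.915 = 0.941 mmol/kg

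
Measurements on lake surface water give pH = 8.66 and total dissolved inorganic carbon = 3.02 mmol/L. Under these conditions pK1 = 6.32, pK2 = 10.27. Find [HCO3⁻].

[HCO3⁻] = 2.93 mmol/L

α₁ = 1 / (1 + [H⁺]/K1 + K2/[H⁺]) = 1 / (1 + 10^-2.34 + 10^-1.61)
   = 1 / (1 + 0.0045709 + 0.024547) = 1/1.0291 = 0.9717
[HCO3⁻] = α₁ × DIC = 0.9717 × 3.02 = 2.93 mmol/L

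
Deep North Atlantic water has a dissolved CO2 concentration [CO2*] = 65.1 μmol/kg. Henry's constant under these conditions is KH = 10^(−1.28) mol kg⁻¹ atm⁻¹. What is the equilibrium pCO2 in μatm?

pCO2 = 1240 μatm

KH = 10^(−1.28) = 5.248×10^-2 mol kg⁻¹ atm⁻¹
pCO2 = [CO2*]/KH = 65.1×10^-6 / 5.248×10^-2 = 1.24×10^-3 atm = 1240 μatm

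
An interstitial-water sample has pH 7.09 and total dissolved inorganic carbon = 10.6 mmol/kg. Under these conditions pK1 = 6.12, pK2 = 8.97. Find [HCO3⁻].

α₁ = 1 / (1 + [H⁺]/K1 + K2/[H⁺]) = 1 / (1 + 10^-0.97 + 10^-1.88)
   = 1 / (1 + 0.10715 + 0.013183) = 1/1.1203 = 0.8926
[HCO3⁻] = α₁ × DIC = 0.8926 × 10.6 = 9.46 mmol/kg

[HCO3⁻] = 9.46 mmol/kg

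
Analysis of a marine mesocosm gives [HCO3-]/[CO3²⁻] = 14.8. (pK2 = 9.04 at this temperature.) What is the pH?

From K2 = [H⁺][CO3²⁻]/[HCO3-]:  pH = pK2 − log₁₀([HCO3-]/[CO3²⁻])
log₁₀(14.8) = +1.170
pH = 9.04 − (+1.170) = 7.87

pH = 7.87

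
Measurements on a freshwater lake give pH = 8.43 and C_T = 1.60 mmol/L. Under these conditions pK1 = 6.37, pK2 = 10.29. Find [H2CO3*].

α₀ = 1 / (1 + K1/[H⁺] + K1K2/[H⁺]²) = 1 / (1 + 10^+2.06 + 10^+0.20)
   = 1 / (1 + 114.82 + 1.5849) = 1/117.40 = 0.008518
[CO2*] = α₀ × DIC = 0.008518 × 1.60 = 0.0136 mmol/L = 13.6 μmol/L

[CO2*] = 13.6 μmol/L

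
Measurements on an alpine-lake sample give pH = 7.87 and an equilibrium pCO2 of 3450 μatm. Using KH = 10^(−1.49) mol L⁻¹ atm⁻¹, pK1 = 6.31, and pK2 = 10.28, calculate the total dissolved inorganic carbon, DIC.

[CO2*] = KH · pCO2 = 10^(−1.49) × 3450×10^-6 = 1.116×10^-4 mol/L
α₀ = 1/(1 + K1/[H⁺] + K1K2/[H⁺]²) = 1/(1 + 10^+1.56 + 10^-0.85) = 0.02670
DIC = [CO2*]/α₀ = 1.116×10^-4 / 0.02670 = 4.18 mmol/L

DIC = 4.18 mmol/L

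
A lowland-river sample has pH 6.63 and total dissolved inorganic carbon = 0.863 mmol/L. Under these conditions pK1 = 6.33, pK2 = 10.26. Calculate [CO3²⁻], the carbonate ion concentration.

[CO3²⁻] = 0.135 μmol/L

α₂ = 1 / (1 + [H⁺]/K2 + [H⁺]²/(K1K2)) = 1 / (1 + 10^+3.63 + 10^+3.33)
   = 1 / (1 + 4265.8 + 2138.0) = 1/6404.8 = 0.0001561
[CO3²⁻] = α₂ × DIC = 0.0001561 × 0.863 = 0.000135 mmol/L = 0.135 μmol/L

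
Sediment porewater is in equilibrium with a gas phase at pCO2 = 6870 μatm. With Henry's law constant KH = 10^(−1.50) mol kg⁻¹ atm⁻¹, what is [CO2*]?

[CO2*] = 217 μmol/kg

KH = 10^(−1.50) = 3.162×10^-2 mol kg⁻¹ atm⁻¹
[CO2*] = KH · pCO2 = 3.162×10^-2 × 6870×10^-6 atm = 2.17×10^-4 mol/kg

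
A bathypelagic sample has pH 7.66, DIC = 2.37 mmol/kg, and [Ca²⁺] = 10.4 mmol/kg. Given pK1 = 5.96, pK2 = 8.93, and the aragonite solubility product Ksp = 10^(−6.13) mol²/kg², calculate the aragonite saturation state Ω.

α₂ = 1 / (1 + [H⁺]/K2 + [H⁺]²/(K1K2)) = 1 / (1 + 10^+1.27 + 10^-0.43)
   = 1 / (1 + 18.621 + 0.37154) = 1/19.992 = 0.05002
[CO3²⁻] = α₂ × DIC = 0.05002 × 2.37 = 0.1185 mmol/kg
Ksp = 10^(−6.13) = 7.413×10^-7
Ω = [Ca²⁺][CO3²⁻]/Ksp = (10.4×10^-3)(1.185×10^-4) / 7.413×10^-7 = 1.66

Ω = 1.66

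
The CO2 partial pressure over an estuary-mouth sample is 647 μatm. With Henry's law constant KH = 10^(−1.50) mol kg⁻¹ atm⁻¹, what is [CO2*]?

[CO2*] = 20.5 μmol/kg

KH = 10^(−1.50) = 3.162×10^-2 mol kg⁻¹ atm⁻¹
[CO2*] = KH · pCO2 = 3.162×10^-2 × 647×10^-6 atm = 2.05×10^-5 mol/kg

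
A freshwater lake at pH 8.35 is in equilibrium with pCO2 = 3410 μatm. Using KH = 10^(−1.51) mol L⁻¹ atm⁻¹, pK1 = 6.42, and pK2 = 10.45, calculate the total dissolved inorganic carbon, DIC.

[CO2*] = KH · pCO2 = 10^(−1.51) × 3410×10^-6 = 1.054×10^-4 mol/L
α₀ = 1/(1 + K1/[H⁺] + K1K2/[H⁺]²) = 1/(1 + 10^+1.93 + 10^-0.17) = 0.01152
DIC = [CO2*]/α₀ = 1.054×10^-4 / 0.01152 = 9.15 mmol/L

DIC = 9.15 mmol/L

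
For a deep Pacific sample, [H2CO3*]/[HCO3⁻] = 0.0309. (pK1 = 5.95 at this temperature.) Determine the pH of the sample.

From K1 = [H⁺][HCO3⁻]/[H2CO3*]:  pH = pK1 − log₁₀([H2CO3*]/[HCO3⁻])
log₁₀(0.0309) = -1.510
pH = 5.95 − (-1.510) = 7.46

pH = 7.46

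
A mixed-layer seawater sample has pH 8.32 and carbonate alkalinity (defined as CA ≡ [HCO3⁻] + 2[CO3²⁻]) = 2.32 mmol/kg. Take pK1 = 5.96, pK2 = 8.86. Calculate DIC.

DIC = 1.90 mmol/kg

CA = [HCO3⁻] + 2[CO3²⁻] = (α₁ + 2α₂)·DIC
At pH 8.32: [H⁺]/K1 = 10^-2.36 = 0.0043652, K2/[H⁺] = 10^-0.54 = 0.28840
α₁ = 1/(1 + 0.0043652 + 0.28840) = 1/1.2928 = 0.7735; α₂ = α₁·K2/[H⁺] = 0.2231
α₁ + 2α₂ = 1.2197
DIC = CA / (α₁ + 2α₂) = 2.32 / 1.2197 = 1.90 mmol/kg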